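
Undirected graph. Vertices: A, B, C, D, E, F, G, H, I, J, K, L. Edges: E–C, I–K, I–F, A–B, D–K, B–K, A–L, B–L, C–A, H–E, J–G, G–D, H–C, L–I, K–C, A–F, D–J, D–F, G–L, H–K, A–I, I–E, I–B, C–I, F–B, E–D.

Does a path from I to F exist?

Yes

Explore from I.
Distance 1: reach A, B, C, E, F, K, L.
Found F.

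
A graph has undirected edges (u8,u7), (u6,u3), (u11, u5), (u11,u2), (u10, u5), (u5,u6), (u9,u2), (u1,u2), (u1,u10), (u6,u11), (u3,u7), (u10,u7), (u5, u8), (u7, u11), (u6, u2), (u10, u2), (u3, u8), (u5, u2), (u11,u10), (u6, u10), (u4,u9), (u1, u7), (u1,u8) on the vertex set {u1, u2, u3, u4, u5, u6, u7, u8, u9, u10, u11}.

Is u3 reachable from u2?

Explore from u2.
Distance 1: reach u1, u5, u6, u9, u10, u11.
Distance 2: reach u3, u4, u7, u8.
Found u3.

Yes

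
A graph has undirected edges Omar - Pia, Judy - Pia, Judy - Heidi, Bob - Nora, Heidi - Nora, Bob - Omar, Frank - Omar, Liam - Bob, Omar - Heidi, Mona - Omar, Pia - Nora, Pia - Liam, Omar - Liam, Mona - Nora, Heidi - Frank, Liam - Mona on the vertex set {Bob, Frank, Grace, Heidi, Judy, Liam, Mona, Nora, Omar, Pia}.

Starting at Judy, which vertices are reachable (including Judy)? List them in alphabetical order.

Start at Judy.
Its neighbours: Heidi, Pia.
Then their neighbours: Frank, Liam, Nora, Omar.
Then next layer: Bob, Mona.
Nothing further is reachable.

Bob, Frank, Heidi, Judy, Liam, Mona, Nora, Omar, Pia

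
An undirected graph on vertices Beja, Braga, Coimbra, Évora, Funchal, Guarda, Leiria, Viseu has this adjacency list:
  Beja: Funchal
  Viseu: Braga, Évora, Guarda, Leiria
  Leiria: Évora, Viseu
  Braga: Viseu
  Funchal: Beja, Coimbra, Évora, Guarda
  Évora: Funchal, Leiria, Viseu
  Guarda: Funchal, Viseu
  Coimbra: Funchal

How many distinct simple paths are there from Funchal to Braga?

Funchal–Évora–Leiria–Viseu–Braga
Funchal–Évora–Viseu–Braga
Funchal–Guarda–Viseu–Braga

3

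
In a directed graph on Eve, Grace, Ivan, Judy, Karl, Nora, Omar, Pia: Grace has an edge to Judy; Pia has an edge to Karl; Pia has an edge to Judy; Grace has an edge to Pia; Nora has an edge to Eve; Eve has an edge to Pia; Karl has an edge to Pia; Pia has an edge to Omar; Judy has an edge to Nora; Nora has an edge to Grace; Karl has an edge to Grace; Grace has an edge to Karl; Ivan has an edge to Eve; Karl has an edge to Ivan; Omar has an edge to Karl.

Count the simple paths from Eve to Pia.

Eve→Pia

1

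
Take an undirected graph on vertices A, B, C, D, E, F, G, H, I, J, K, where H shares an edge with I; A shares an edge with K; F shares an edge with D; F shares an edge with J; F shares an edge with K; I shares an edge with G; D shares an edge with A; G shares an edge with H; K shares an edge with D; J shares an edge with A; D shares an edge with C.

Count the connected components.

From A: component {A, C, D, F, J, K}.
From B: component {B}.
From E: component {E}.
From G: component {G, H, I}.
That's 4 components.

4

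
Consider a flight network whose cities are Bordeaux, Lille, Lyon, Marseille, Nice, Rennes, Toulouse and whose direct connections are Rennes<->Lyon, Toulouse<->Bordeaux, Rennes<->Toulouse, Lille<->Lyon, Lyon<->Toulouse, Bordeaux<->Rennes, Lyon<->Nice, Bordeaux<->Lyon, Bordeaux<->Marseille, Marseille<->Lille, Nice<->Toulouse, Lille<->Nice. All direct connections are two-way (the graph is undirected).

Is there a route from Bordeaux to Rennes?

Yes

Explore from Bordeaux.
Distance 1: reach Lyon, Marseille, Rennes, Toulouse.
Found Rennes.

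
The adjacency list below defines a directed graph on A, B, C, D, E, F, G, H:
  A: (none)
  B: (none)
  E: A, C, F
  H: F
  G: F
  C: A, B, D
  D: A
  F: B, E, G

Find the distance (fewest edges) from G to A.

3

Distance 0: G.
Distance 1: F.
Distance 2: B, E.
Distance 3: A, C — contains A.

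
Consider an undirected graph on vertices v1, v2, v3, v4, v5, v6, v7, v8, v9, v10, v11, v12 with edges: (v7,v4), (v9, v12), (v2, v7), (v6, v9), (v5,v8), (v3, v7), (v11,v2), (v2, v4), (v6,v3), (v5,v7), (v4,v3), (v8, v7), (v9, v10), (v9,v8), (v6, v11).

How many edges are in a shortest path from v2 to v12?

Distance 0: v2.
Distance 1: v4, v7, v11.
Distance 2: v3, v5, v6, v8.
Distance 3: v9.
Distance 4: v10, v12 — contains v12.

4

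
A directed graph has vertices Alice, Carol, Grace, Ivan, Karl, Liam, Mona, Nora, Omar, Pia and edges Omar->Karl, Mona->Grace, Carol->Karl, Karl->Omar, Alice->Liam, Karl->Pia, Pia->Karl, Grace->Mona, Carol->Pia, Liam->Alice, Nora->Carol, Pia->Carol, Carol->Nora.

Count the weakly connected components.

From Alice: component {Alice, Liam}.
From Carol: component {Carol, Karl, Nora, Omar, Pia}.
From Grace: component {Grace, Mona}.
From Ivan: component {Ivan}.
That's 4 components.

4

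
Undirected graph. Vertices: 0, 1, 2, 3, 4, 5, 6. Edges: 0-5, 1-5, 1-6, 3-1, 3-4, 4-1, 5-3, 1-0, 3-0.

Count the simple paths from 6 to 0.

6–1–0
6–1–3–0
6–1–3–5–0
6–1–4–3–0
6–1–4–3–5–0
6–1–5–0
6–1–5–3–0

7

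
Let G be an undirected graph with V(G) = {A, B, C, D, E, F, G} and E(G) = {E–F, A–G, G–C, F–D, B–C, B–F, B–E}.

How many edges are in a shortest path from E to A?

Distance 0: E.
Distance 1: B, F.
Distance 2: C, D.
Distance 3: G.
Distance 4: A — contains A.

4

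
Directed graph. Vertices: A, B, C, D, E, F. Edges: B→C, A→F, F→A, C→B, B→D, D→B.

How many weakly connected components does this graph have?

From A: component {A, F}.
From B: component {B, C, D}.
From E: component {E}.
That's 3 components.

3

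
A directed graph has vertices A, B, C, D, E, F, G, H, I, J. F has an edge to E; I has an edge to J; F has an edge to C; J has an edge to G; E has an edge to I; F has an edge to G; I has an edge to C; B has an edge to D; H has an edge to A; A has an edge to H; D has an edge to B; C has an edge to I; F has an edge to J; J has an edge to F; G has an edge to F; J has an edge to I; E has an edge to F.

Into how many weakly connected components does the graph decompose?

3

From A: component {A, H}.
From B: component {B, D}.
From C: component {C, E, F, G, I, J}.
That's 3 components.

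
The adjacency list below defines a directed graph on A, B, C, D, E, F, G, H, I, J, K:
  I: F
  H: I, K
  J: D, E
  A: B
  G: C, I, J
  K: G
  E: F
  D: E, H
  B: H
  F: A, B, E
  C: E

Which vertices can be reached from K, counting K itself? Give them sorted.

Start at K.
Its neighbours: G.
Then their neighbours: C, I, J.
Then next layer: D, E, F.
Then next layer: A, B, H.
Every vertex is now reached.

A, B, C, D, E, F, G, H, I, J, K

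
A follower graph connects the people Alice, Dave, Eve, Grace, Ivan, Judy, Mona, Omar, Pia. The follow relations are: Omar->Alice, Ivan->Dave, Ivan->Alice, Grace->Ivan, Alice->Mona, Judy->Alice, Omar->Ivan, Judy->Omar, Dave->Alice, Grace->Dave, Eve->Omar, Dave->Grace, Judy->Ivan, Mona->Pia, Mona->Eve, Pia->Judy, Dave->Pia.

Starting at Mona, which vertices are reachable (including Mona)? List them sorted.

Alice, Dave, Eve, Grace, Ivan, Judy, Mona, Omar, Pia

Start at Mona.
Its neighbours: Eve, Pia.
Then their neighbours: Judy, Omar.
Then next layer: Alice, Ivan.
Then next layer: Dave.
Then next layer: Grace.
Every vertex is now reached.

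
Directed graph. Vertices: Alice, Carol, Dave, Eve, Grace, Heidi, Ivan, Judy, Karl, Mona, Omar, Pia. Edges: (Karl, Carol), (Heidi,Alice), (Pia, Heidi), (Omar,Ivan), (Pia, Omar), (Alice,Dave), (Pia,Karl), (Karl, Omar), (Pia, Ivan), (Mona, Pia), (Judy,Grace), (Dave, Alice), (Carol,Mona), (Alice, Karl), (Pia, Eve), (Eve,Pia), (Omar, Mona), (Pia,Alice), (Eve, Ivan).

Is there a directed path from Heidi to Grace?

No

Explore from Heidi.
Distance 1: reach Alice.
Distance 2: reach Dave, Karl.
Distance 3: reach Carol, Omar.
Distance 4: reach Ivan, Mona.
Distance 5: reach Pia.
Distance 6: reach Eve.
The search from Heidi is exhausted; no directed path reaches Grace.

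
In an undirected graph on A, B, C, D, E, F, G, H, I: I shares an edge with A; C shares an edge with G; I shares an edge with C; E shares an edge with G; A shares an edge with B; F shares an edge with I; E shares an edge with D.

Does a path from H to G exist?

No

H has no edges, so nothing is reachable from it.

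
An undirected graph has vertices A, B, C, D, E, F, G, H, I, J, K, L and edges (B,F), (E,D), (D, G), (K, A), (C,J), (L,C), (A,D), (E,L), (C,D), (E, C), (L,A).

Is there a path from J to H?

No

Explore from J.
Distance 1: reach C.
Distance 2: reach D, E, L.
Distance 3: reach A, G.
Distance 4: reach K.
The search is exhausted without reaching H; it lies in a different component.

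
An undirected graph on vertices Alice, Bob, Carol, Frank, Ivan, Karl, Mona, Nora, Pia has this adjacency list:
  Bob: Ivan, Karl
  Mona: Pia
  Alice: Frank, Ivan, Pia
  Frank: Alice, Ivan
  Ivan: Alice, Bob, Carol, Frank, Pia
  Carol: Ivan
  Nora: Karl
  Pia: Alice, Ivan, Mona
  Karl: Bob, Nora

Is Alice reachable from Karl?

Explore from Karl.
Distance 1: reach Bob, Nora.
Distance 2: reach Ivan.
Distance 3: reach Alice, Carol, Frank, Pia.
Found Alice.

Yes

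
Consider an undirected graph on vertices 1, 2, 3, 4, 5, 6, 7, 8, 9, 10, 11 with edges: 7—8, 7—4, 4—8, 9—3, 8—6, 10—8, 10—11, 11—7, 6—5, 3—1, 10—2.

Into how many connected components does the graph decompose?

2

From 1: component {1, 3, 9}.
From 2: component {2, 4, 5, 6, 7, 8, 10, 11}.
That's 2 components.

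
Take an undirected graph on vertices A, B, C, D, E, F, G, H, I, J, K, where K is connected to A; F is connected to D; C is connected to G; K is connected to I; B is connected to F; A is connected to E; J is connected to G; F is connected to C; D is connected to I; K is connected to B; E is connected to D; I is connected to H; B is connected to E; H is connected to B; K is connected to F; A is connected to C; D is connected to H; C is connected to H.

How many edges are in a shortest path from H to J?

Distance 0: H.
Distance 1: B, C, D, I.
Distance 2: A, E, F, G, K.
Distance 3: J — contains J.

3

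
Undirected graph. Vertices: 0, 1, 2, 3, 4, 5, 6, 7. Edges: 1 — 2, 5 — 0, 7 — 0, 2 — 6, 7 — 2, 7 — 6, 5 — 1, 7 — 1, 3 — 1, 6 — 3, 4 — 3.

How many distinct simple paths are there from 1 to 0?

6

1–2–6–7–0
1–2–7–0
1–3–6–2–7–0
1–3–6–7–0
1–5–0
1–7–0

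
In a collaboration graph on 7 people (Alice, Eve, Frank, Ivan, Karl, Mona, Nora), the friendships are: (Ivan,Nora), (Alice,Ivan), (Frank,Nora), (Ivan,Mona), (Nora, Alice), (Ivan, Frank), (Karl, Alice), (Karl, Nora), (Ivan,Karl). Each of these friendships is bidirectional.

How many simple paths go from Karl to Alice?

Karl–Alice
Karl–Ivan–Alice
Karl–Ivan–Frank–Nora–Alice
Karl–Ivan–Nora–Alice
Karl–Nora–Alice
Karl–Nora–Frank–Ivan–Alice
Karl–Nora–Ivan–Alice

7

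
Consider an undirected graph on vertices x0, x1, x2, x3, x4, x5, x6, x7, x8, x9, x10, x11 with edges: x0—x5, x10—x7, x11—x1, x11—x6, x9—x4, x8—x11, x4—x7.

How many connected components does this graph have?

5

From x0: component {x0, x5}.
From x1: component {x1, x6, x8, x11}.
From x2: component {x2}.
From x3: component {x3}.
From x4: component {x4, x7, x9, x10}.
That's 5 components.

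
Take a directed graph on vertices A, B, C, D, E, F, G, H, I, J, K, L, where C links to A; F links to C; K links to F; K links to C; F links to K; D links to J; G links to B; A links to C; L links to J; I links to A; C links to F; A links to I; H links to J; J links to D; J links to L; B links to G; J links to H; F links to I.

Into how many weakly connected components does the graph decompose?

From A: component {A, C, F, I, K}.
From B: component {B, G}.
From D: component {D, H, J, L}.
From E: component {E}.
That's 4 components.

4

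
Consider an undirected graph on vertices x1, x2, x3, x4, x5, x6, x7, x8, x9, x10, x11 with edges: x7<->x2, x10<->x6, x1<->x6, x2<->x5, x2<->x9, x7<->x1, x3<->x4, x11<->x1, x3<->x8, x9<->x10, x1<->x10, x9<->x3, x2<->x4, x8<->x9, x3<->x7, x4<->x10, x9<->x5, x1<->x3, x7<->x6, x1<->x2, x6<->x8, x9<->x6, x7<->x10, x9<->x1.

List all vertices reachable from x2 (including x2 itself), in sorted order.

Start at x2.
Its neighbours: x1, x4, x5, x7, x9.
Then their neighbours: x3, x6, x8, x10, x11.
Every vertex is now reached.

x1, x2, x3, x4, x5, x6, x7, x8, x9, x10, x11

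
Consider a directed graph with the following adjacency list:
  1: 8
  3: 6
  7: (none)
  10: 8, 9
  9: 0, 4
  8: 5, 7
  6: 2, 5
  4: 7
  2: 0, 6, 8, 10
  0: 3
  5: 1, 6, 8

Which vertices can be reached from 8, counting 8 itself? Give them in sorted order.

0, 1, 2, 3, 4, 5, 6, 7, 8, 9, 10

Start at 8.
Its neighbours: 5, 7.
Then their neighbours: 1, 6.
Then next layer: 2.
Then next layer: 0, 10.
Then next layer: 3, 9.
Then next layer: 4.
Every vertex is now reached.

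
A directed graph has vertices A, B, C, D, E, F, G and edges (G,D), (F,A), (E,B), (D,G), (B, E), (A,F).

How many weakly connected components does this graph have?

From A: component {A, F}.
From B: component {B, E}.
From C: component {C}.
From D: component {D, G}.
That's 4 components.

4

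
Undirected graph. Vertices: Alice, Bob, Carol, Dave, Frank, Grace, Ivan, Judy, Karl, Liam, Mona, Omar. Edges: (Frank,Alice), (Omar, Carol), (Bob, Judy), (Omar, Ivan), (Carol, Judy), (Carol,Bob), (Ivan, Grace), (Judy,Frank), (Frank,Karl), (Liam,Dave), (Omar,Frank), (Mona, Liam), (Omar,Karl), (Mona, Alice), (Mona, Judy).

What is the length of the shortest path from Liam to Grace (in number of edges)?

Distance 0: Liam.
Distance 1: Dave, Mona.
Distance 2: Alice, Judy.
Distance 3: Bob, Carol, Frank.
Distance 4: Karl, Omar.
Distance 5: Ivan.
Distance 6: Grace — contains Grace.

6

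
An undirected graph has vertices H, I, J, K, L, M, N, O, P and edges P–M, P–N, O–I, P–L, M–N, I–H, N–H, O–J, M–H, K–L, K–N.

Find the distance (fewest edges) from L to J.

Distance 0: L.
Distance 1: K, P.
Distance 2: M, N.
Distance 3: H.
Distance 4: I.
Distance 5: O.
Distance 6: J — contains J.

6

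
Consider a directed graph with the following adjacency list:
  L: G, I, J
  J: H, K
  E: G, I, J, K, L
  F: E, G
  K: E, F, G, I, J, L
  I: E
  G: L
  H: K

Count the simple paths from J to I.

20

J→H→K→E→G→L→I
J→H→K→E→I
J→H→K→E→L→I
J→H→K→F→E→G→L→I
J→H→K→F→E→I
J→H→K→F→E→L→I
J→H→K→F→G→L→I
J→H→K→G→L→I
... and 12 more.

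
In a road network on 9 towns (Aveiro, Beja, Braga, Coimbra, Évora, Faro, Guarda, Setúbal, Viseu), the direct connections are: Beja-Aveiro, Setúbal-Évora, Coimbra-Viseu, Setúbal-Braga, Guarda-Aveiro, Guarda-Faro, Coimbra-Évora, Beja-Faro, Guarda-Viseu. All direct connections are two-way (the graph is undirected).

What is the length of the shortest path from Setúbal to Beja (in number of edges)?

Distance 0: Setúbal.
Distance 1: Braga, Évora.
Distance 2: Coimbra.
Distance 3: Viseu.
Distance 4: Guarda.
Distance 5: Aveiro, Faro.
Distance 6: Beja — contains Beja.

6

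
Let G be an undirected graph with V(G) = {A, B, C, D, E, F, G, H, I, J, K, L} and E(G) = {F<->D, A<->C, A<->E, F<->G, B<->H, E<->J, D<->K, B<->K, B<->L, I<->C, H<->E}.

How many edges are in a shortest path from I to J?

Distance 0: I.
Distance 1: C.
Distance 2: A.
Distance 3: E.
Distance 4: H, J — contains J.

4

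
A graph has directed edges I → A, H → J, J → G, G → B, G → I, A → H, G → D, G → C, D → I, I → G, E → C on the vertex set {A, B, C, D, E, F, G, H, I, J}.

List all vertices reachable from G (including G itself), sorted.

Start at G.
Its neighbours: B, C, D, I.
Then their neighbours: A.
Then next layer: H.
Then next layer: J.
Nothing further is reachable.

A, B, C, D, G, H, I, J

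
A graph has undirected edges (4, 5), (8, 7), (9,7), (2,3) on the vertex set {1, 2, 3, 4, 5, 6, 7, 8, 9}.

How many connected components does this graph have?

5

From 1: component {1}.
From 2: component {2, 3}.
From 4: component {4, 5}.
From 6: component {6}.
From 7: component {7, 8, 9}.
That's 5 components.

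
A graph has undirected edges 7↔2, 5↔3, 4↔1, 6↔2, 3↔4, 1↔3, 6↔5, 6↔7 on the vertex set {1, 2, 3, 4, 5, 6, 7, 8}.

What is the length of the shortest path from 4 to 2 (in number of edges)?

4

Distance 0: 4.
Distance 1: 1, 3.
Distance 2: 5.
Distance 3: 6.
Distance 4: 2, 7 — contains 2.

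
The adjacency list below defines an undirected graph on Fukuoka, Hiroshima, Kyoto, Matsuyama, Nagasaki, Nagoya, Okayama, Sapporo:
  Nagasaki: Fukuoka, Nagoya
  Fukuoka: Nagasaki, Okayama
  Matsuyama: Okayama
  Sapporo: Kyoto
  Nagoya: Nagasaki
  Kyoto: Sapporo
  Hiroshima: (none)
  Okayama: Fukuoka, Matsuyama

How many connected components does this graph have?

From Fukuoka: component {Fukuoka, Matsuyama, Nagasaki, Nagoya, Okayama}.
From Hiroshima: component {Hiroshima}.
From Kyoto: component {Kyoto, Sapporo}.
That's 3 components.

3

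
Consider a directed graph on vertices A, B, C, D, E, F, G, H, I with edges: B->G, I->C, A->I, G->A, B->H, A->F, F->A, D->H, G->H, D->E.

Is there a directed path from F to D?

Explore from F.
Distance 1: reach A.
Distance 2: reach I.
Distance 3: reach C.
The search from F is exhausted; no directed path reaches D.

No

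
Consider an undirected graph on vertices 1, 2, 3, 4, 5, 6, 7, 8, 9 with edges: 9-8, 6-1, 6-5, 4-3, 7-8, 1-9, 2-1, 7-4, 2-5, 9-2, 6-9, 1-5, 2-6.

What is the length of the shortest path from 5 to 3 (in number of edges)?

Distance 0: 5.
Distance 1: 1, 2, 6.
Distance 2: 9.
Distance 3: 8.
Distance 4: 7.
Distance 5: 4.
Distance 6: 3 — contains 3.

6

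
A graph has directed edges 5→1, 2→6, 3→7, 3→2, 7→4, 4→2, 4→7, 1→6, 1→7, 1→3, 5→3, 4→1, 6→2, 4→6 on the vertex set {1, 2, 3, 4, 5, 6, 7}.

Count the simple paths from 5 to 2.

5→1→3→2
5→1→3→7→4→2
5→1→3→7→4→6→2
5→1→6→2
5→1→7→4→2
5→1→7→4→6→2
5→3→2
5→3→7→4→1→6→2
5→3→7→4→2
5→3→7→4→6→2

10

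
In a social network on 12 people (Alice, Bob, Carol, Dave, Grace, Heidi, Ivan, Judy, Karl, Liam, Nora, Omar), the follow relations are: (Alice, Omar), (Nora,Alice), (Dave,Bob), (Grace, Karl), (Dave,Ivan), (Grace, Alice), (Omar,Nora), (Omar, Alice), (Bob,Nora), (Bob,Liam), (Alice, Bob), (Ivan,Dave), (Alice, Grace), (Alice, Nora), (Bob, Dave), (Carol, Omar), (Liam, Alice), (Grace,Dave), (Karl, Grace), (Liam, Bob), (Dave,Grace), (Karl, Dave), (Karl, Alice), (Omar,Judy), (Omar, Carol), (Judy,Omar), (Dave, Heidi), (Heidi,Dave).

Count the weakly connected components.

From Alice: component {Alice, Bob, Carol, Dave, Grace, Heidi, Ivan, Judy, Karl, Liam, Nora, Omar}.
That's 1 component.

1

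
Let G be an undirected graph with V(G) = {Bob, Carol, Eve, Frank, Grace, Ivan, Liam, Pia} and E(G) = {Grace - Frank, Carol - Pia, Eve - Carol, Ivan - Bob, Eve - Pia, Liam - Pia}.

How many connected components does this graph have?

From Bob: component {Bob, Ivan}.
From Carol: component {Carol, Eve, Liam, Pia}.
From Frank: component {Frank, Grace}.
That's 3 components.

3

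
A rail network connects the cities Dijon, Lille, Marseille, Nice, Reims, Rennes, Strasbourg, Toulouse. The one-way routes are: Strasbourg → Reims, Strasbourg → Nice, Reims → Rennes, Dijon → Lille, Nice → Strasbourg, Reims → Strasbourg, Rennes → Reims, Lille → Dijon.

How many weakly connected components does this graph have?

From Dijon: component {Dijon, Lille}.
From Marseille: component {Marseille}.
From Nice: component {Nice, Reims, Rennes, Strasbourg}.
From Toulouse: component {Toulouse}.
That's 4 components.

4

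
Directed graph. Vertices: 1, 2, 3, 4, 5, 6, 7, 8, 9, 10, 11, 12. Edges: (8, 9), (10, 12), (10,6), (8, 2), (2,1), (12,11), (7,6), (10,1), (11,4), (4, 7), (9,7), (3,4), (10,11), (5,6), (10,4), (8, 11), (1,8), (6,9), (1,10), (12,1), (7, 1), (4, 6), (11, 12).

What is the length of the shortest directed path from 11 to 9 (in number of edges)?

Distance 0: 11.
Distance 1: 4, 12.
Distance 2: 1, 6, 7.
Distance 3: 8, 9, 10 — contains 9.

3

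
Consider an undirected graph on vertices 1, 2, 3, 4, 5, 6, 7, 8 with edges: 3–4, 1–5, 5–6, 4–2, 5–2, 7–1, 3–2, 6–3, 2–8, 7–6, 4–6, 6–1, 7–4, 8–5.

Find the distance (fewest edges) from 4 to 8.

2

Distance 0: 4.
Distance 1: 2, 3, 6, 7.
Distance 2: 1, 5, 8 — contains 8.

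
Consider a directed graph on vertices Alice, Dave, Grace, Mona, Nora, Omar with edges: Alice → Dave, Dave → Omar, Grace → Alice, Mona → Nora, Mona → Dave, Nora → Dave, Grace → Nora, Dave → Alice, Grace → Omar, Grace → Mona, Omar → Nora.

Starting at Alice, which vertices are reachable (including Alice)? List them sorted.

Start at Alice.
Its neighbours: Dave.
Then their neighbours: Omar.
Then next layer: Nora.
Nothing further is reachable.

Alice, Dave, Nora, Omar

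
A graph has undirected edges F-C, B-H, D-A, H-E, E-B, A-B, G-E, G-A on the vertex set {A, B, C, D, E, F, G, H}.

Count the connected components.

From A: component {A, B, D, E, G, H}.
From C: component {C, F}.
That's 2 components.

2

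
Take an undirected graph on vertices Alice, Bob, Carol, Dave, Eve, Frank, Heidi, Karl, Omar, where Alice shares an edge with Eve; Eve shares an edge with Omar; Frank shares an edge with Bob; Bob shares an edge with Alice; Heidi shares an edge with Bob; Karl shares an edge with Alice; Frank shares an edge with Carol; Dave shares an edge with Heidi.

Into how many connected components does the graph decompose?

From Alice: component {Alice, Bob, Carol, Dave, Eve, Frank, Heidi, Karl, Omar}.
That's 1 component.

1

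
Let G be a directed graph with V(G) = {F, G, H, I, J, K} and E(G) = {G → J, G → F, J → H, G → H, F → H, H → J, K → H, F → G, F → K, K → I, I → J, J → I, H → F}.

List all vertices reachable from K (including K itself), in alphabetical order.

Start at K.
Its neighbours: H, I.
Then their neighbours: F, J.
Then next layer: G.
Every vertex is now reached.

F, G, H, I, J, K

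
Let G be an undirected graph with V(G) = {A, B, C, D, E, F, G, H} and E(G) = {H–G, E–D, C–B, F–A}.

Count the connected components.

From A: component {A, F}.
From B: component {B, C}.
From D: component {D, E}.
From G: component {G, H}.
That's 4 components.

4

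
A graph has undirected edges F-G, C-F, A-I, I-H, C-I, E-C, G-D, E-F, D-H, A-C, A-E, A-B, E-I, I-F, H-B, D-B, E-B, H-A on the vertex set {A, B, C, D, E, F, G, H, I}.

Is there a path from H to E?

Explore from H.
Distance 1: reach A, B, D, I.
Distance 2: reach C, E, F, G.
Found E.

Yes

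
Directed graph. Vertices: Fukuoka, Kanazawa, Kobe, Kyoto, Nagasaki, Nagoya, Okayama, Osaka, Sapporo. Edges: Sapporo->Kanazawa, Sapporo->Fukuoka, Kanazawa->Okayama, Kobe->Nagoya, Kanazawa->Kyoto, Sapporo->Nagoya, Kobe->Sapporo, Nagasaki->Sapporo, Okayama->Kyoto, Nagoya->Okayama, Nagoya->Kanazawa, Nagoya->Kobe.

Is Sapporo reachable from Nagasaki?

Yes

Explore from Nagasaki.
Distance 1: reach Sapporo.
Found Sapporo.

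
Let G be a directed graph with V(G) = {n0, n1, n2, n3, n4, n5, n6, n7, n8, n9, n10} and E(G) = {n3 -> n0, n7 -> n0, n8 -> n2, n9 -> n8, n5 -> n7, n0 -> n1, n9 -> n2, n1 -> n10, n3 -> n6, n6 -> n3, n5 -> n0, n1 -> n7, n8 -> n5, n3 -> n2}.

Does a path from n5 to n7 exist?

Explore from n5.
Distance 1: reach n0, n7.
Found n7.

Yes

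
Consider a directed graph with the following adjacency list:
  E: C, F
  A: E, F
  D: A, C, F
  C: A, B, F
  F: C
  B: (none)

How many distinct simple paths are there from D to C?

D→A→E→C
D→A→E→F→C
D→A→F→C
D→C
D→F→C

5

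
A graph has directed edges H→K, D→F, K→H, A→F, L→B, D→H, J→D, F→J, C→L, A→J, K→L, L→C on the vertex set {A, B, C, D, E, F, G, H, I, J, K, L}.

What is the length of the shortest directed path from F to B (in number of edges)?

Distance 0: F.
Distance 1: J.
Distance 2: D.
Distance 3: H.
Distance 4: K.
Distance 5: L.
Distance 6: B, C — contains B.

6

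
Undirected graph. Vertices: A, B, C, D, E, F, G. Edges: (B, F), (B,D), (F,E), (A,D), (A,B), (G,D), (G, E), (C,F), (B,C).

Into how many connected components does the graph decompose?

1

From A: component {A, B, C, D, E, F, G}.
That's 1 component.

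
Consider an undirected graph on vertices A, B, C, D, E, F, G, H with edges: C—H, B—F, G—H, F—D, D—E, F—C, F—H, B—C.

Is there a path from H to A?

Explore from H.
Distance 1: reach C, F, G.
Distance 2: reach B, D.
Distance 3: reach E.
The search is exhausted without reaching A; it lies in a different component.

No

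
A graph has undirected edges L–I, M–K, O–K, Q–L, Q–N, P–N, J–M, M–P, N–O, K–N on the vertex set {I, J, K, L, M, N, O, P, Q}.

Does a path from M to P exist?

Explore from M.
Distance 1: reach J, K, P.
Found P.

Yes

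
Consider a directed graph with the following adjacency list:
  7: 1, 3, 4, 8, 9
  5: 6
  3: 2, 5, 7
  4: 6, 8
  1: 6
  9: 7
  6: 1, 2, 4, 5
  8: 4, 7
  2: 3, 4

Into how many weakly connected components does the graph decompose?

From 1: component {1, 2, 3, 4, 5, 6, 7, 8, 9}.
That's 1 component.

1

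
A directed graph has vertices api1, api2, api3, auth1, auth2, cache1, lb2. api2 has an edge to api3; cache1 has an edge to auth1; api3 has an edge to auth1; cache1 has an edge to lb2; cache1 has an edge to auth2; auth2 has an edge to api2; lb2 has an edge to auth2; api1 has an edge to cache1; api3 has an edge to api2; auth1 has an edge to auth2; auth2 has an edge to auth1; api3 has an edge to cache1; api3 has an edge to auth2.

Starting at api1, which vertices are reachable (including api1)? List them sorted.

Start at api1.
Its neighbours: cache1.
Then their neighbours: auth1, auth2, lb2.
Then next layer: api2.
Then next layer: api3.
Every vertex is now reached.

api1, api2, api3, auth1, auth2, cache1, lb2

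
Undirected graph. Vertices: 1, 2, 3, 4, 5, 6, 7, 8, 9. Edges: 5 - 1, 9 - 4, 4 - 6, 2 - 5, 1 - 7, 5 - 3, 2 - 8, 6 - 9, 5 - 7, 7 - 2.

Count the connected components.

From 1: component {1, 2, 3, 5, 7, 8}.
From 4: component {4, 6, 9}.
That's 2 components.

2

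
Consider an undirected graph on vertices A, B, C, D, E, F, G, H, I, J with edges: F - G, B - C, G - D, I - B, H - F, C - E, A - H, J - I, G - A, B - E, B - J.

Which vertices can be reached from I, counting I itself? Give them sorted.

Start at I.
Its neighbours: B, J.
Then their neighbours: C, E.
Nothing further is reachable.

B, C, E, I, J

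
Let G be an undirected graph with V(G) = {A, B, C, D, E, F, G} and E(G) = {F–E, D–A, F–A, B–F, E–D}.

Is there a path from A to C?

No

Explore from A.
Distance 1: reach D, F.
Distance 2: reach B, E.
The search is exhausted without reaching C; it lies in a different component.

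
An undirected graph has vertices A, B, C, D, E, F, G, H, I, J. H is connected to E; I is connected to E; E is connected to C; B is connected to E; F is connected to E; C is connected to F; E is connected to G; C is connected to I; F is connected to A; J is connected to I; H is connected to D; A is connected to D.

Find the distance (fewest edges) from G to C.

2

Distance 0: G.
Distance 1: E.
Distance 2: B, C, F, H, I — contains C.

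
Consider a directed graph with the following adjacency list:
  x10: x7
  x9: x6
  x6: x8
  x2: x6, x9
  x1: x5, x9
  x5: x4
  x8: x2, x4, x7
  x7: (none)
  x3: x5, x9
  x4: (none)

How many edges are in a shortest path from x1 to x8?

3

Distance 0: x1.
Distance 1: x5, x9.
Distance 2: x4, x6.
Distance 3: x8 — contains x8.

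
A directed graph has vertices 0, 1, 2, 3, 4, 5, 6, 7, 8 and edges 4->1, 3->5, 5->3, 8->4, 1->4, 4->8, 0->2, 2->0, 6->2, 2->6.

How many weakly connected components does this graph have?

4

From 0: component {0, 2, 6}.
From 1: component {1, 4, 8}.
From 3: component {3, 5}.
From 7: component {7}.
That's 4 components.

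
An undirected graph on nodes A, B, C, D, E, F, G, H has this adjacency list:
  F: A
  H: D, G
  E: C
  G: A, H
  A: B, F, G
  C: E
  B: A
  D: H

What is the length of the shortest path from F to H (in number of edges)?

3

Distance 0: F.
Distance 1: A.
Distance 2: B, G.
Distance 3: H — contains H.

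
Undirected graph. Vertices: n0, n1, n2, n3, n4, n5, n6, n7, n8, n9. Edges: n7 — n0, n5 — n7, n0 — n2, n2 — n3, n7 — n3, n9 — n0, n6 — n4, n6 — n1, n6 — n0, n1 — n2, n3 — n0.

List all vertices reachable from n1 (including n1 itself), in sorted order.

n0, n1, n2, n3, n4, n5, n6, n7, n9

Start at n1.
Its neighbours: n2, n6.
Then their neighbours: n0, n3, n4.
Then next layer: n7, n9.
Then next layer: n5.
Nothing further is reachable.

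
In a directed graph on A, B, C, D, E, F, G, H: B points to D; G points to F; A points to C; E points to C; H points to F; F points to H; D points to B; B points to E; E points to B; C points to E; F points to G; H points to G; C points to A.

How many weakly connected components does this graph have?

2

From A: component {A, B, C, D, E}.
From F: component {F, G, H}.
That's 2 components.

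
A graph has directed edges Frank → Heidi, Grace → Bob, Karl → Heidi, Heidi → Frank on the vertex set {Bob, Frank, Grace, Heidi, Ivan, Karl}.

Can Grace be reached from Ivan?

Ivan has no outgoing edges, so nothing is reachable from it.

No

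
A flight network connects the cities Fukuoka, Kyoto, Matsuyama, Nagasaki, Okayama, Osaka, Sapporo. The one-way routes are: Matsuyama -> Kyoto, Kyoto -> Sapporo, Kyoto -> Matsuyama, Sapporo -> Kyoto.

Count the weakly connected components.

From Fukuoka: component {Fukuoka}.
From Kyoto: component {Kyoto, Matsuyama, Sapporo}.
From Nagasaki: component {Nagasaki}.
From Okayama: component {Okayama}.
From Osaka: component {Osaka}.
That's 5 components.

5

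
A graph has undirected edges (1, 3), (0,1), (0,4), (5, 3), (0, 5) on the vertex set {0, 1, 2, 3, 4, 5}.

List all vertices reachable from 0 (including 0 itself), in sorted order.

0, 1, 3, 4, 5

Start at 0.
Its neighbours: 1, 4, 5.
Then their neighbours: 3.
Nothing further is reachable.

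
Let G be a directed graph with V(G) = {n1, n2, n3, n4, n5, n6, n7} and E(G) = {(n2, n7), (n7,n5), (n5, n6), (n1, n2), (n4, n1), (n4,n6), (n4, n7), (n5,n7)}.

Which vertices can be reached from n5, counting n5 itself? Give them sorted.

n5, n6, n7

Start at n5.
Its neighbours: n6, n7.
Nothing further is reachable.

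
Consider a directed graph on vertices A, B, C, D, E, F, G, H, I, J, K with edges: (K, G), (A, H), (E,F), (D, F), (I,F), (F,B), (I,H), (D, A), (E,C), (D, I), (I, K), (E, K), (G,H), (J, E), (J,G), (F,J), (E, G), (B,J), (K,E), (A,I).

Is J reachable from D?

Explore from D.
Distance 1: reach A, F, I.
Distance 2: reach B, H, J, K.
Found J.

Yes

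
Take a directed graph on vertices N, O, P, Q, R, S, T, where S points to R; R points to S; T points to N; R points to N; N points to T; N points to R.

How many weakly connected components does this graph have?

4

From N: component {N, R, S, T}.
From O: component {O}.
From P: component {P}.
From Q: component {Q}.
That's 4 components.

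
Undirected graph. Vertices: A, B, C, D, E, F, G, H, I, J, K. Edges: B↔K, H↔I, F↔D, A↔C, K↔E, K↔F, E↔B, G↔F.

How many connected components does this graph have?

From A: component {A, C}.
From B: component {B, D, E, F, G, K}.
From H: component {H, I}.
From J: component {J}.
That's 4 components.

4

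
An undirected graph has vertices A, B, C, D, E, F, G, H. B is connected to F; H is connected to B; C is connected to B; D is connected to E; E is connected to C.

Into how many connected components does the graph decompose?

From A: component {A}.
From B: component {B, C, D, E, F, H}.
From G: component {G}.
That's 3 components.

3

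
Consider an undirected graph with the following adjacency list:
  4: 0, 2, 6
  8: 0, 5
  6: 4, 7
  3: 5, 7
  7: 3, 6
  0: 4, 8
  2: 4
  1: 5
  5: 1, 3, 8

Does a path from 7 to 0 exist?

Explore from 7.
Distance 1: reach 3, 6.
Distance 2: reach 4, 5.
Distance 3: reach 0, 1, 2, 8.
Found 0.

Yes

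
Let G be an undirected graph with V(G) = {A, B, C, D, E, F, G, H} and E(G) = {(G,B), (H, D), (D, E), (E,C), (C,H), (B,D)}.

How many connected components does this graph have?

From A: component {A}.
From B: component {B, C, D, E, G, H}.
From F: component {F}.
That's 3 components.

3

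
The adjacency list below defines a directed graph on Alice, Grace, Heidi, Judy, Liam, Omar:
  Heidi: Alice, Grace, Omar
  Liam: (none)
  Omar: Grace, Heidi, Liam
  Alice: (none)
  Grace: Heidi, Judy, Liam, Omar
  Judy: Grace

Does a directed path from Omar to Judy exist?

Explore from Omar.
Distance 1: reach Grace, Heidi, Liam.
Distance 2: reach Alice, Judy.
Found Judy.

Yes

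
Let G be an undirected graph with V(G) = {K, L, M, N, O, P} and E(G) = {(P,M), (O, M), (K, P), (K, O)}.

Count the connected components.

3

From K: component {K, M, O, P}.
From L: component {L}.
From N: component {N}.
That's 3 components.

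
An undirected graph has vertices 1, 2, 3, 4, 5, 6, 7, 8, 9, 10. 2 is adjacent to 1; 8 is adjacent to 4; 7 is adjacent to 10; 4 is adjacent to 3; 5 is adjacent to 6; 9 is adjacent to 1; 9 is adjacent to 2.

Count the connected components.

From 1: component {1, 2, 9}.
From 3: component {3, 4, 8}.
From 5: component {5, 6}.
From 7: component {7, 10}.
That's 4 components.

4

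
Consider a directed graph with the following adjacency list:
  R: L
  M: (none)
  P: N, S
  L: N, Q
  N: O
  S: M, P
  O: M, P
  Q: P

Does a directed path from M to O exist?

No

M has no outgoing edges, so nothing is reachable from it.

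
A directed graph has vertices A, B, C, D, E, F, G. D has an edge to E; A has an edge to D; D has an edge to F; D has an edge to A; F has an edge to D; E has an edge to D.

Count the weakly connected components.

From A: component {A, D, E, F}.
From B: component {B}.
From C: component {C}.
From G: component {G}.
That's 4 components.

4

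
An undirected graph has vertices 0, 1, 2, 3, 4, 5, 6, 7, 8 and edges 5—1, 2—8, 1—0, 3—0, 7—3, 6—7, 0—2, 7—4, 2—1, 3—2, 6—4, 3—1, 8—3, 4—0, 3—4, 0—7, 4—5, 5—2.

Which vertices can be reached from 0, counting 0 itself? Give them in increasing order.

Start at 0.
Its neighbours: 1, 2, 3, 4, 7.
Then their neighbours: 5, 6, 8.
Every vertex is now reached.

0, 1, 2, 3, 4, 5, 6, 7, 8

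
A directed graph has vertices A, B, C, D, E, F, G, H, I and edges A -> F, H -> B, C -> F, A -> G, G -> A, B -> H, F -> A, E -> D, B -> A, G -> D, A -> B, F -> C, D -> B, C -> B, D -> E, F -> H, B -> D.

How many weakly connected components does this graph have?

From A: component {A, B, C, D, E, F, G, H}.
From I: component {I}.
That's 2 components.

2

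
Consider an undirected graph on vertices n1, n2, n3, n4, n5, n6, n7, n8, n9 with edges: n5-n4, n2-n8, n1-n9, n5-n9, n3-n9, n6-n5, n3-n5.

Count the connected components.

From n1: component {n1, n3, n4, n5, n6, n9}.
From n2: component {n2, n8}.
From n7: component {n7}.
That's 3 components.

3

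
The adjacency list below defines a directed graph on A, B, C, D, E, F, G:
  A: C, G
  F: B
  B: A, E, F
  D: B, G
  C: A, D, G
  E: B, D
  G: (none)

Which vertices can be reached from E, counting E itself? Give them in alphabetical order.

Start at E.
Its neighbours: B, D.
Then their neighbours: A, F, G.
Then next layer: C.
Every vertex is now reached.

A, B, C, D, E, F, G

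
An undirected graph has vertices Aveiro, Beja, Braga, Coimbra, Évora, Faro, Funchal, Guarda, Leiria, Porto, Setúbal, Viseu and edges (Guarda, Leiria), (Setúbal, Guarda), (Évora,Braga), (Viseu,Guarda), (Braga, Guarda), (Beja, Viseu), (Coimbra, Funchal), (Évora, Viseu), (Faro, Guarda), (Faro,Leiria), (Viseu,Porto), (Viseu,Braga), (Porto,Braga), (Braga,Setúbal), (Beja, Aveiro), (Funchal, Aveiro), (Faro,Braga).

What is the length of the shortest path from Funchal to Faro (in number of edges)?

5

Distance 0: Funchal.
Distance 1: Aveiro, Coimbra.
Distance 2: Beja.
Distance 3: Viseu.
Distance 4: Braga, Évora, Guarda, Porto.
Distance 5: Faro, Leiria, Setúbal — contains Faro.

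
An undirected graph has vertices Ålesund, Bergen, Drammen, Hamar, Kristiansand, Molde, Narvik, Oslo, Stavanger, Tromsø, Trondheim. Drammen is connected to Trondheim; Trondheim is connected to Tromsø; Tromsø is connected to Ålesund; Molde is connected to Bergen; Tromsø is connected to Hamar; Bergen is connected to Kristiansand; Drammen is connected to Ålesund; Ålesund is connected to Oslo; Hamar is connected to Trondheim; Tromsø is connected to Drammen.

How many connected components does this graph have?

4

From Ålesund: component {Ålesund, Drammen, Hamar, Oslo, Tromsø, Trondheim}.
From Bergen: component {Bergen, Kristiansand, Molde}.
From Narvik: component {Narvik}.
From Stavanger: component {Stavanger}.
That's 4 components.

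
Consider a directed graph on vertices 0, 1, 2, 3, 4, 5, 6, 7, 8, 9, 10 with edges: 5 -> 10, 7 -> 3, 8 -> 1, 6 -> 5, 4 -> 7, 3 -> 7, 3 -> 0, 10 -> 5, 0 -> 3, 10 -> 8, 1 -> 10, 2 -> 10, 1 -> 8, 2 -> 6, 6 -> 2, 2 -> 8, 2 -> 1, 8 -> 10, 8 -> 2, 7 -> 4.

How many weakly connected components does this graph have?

3

From 0: component {0, 3, 4, 7}.
From 1: component {1, 2, 5, 6, 8, 10}.
From 9: component {9}.
That's 3 components.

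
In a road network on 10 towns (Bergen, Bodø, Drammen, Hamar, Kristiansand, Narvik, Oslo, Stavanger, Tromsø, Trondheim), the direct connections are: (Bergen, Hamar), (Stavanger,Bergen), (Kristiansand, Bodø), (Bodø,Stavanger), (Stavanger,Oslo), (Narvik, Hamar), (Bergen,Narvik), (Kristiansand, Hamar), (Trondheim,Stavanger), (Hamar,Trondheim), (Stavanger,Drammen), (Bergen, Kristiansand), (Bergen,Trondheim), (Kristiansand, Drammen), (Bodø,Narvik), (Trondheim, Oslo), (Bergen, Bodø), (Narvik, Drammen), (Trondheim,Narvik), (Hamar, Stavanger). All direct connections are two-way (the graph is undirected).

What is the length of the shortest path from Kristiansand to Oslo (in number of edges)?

3

Distance 0: Kristiansand.
Distance 1: Bergen, Bodø, Drammen, Hamar.
Distance 2: Narvik, Stavanger, Trondheim.
Distance 3: Oslo — contains Oslo.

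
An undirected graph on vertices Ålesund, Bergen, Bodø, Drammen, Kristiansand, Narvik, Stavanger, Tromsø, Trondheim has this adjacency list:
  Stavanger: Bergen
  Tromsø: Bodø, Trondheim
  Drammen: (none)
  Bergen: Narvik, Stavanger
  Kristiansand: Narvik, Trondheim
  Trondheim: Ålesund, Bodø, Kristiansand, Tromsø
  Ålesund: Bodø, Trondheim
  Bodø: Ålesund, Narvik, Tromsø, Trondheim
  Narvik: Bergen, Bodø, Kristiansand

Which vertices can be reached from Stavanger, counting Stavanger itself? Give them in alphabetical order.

Ålesund, Bergen, Bodø, Kristiansand, Narvik, Stavanger, Tromsø, Trondheim

Start at Stavanger.
Its neighbours: Bergen.
Then their neighbours: Narvik.
Then next layer: Bodø, Kristiansand.
Then next layer: Ålesund, Tromsø, Trondheim.
Nothing further is reachable.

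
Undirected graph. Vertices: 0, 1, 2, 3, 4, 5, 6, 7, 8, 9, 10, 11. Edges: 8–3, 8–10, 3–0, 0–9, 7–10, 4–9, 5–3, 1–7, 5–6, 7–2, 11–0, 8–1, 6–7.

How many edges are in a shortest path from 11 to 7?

Distance 0: 11.
Distance 1: 0.
Distance 2: 3, 9.
Distance 3: 4, 5, 8.
Distance 4: 1, 6, 10.
Distance 5: 7 — contains 7.

5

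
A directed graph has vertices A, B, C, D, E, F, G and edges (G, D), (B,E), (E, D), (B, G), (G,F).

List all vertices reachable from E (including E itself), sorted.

Start at E.
Its neighbours: D.
Nothing further is reachable.

D, E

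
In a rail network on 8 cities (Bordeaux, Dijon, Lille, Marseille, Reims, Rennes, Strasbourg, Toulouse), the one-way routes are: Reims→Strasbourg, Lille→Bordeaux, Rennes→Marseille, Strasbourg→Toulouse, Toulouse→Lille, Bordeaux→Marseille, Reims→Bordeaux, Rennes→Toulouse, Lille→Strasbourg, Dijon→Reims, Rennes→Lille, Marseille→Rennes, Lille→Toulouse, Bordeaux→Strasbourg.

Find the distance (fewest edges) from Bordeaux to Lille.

3

Distance 0: Bordeaux.
Distance 1: Marseille, Strasbourg.
Distance 2: Rennes, Toulouse.
Distance 3: Lille — contains Lille.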